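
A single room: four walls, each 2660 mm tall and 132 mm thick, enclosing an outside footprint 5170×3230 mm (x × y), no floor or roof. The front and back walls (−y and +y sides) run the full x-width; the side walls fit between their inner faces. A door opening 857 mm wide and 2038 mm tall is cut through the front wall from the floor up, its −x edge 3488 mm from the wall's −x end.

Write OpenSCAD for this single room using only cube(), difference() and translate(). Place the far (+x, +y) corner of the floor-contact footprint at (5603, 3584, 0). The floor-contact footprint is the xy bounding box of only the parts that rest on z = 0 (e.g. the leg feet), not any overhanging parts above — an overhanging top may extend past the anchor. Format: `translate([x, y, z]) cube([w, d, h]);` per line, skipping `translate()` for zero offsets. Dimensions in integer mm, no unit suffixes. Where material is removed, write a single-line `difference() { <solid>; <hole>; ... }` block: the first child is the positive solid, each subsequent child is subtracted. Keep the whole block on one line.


difference() { translate([433, 354, 0]) cube([5170, 132, 2660]); translate([3921, 354, 0]) cube([857, 132, 2038]); }
translate([433, 3452, 0]) cube([5170, 132, 2660]);
translate([433, 486, 0]) cube([132, 2966, 2660]);
translate([5471, 486, 0]) cube([132, 2966, 2660]);


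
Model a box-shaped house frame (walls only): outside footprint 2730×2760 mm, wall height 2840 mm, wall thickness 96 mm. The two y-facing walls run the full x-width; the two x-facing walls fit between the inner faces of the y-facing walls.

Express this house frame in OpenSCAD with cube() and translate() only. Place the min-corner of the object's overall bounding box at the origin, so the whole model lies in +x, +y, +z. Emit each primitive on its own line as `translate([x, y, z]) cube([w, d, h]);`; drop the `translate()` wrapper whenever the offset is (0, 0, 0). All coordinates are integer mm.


cube([2730, 96, 2840]);
translate([0, 2664, 0]) cube([2730, 96, 2840]);
translate([0, 96, 0]) cube([96, 2568, 2840]);
translate([2634, 96, 0]) cube([96, 2568, 2840]);


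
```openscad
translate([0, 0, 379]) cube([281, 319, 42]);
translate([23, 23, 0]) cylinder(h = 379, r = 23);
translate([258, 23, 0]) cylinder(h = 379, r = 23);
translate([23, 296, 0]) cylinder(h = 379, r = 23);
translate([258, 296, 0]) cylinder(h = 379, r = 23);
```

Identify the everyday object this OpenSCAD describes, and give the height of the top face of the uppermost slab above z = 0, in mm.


A stool. The seat height is 421 mm.

A 281×319×42 slab at z = 379 on four corner cylinders — a stool. The seat top is 379 + 42 = 421 mm.


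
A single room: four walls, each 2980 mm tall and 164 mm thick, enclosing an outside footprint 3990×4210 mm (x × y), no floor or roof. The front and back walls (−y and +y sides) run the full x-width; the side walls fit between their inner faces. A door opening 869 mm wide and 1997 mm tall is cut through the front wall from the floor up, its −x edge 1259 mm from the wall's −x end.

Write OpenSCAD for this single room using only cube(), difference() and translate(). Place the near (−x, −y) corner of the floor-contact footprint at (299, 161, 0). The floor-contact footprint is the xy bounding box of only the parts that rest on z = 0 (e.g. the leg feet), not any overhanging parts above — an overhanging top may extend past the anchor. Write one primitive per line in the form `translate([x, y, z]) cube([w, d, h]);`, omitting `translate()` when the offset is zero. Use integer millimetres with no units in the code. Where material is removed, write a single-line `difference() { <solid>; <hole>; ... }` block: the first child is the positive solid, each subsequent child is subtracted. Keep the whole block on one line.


difference() { translate([299, 161, 0]) cube([3990, 164, 2980]); translate([1558, 161, 0]) cube([869, 164, 1997]); }
translate([299, 4207, 0]) cube([3990, 164, 2980]);
translate([299, 325, 0]) cube([164, 3882, 2980]);
translate([4125, 325, 0]) cube([164, 3882, 2980]);


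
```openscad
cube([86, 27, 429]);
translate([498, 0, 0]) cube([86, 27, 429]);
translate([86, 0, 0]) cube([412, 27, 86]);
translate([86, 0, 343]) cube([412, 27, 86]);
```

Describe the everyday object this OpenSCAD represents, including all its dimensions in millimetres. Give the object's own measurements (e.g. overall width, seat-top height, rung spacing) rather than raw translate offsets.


A rectangular picture frame lying in the x–z plane (depth along y). The opening is 412 mm wide (x) by 257 mm tall (z), surrounded by a border 86 mm wide on all four sides. The frame is 27 mm deep and is made of two full-height vertical stiles with two horizontal rails fitted between them.


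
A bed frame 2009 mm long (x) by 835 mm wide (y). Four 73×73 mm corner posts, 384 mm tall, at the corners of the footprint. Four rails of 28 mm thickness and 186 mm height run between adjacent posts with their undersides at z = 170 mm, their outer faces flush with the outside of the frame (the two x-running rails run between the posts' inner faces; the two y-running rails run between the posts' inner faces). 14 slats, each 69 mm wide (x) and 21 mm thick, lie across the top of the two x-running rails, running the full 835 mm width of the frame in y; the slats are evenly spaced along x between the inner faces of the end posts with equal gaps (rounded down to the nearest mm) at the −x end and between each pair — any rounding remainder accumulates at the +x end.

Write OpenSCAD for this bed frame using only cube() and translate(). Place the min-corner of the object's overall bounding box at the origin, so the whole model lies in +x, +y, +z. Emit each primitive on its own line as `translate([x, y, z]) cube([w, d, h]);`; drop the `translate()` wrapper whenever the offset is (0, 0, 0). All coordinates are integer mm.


cube([73, 73, 384]);
translate([0, 762, 0]) cube([73, 73, 384]);
translate([1936, 0, 0]) cube([73, 73, 384]);
translate([1936, 762, 0]) cube([73, 73, 384]);
translate([73, 0, 170]) cube([1863, 28, 186]);
translate([73, 807, 170]) cube([1863, 28, 186]);
translate([0, 73, 170]) cube([28, 689, 186]);
translate([1981, 73, 170]) cube([28, 689, 186]);
translate([132, 0, 356]) cube([69, 835, 21]);
translate([260, 0, 356]) cube([69, 835, 21]);
translate([388, 0, 356]) cube([69, 835, 21]);
translate([516, 0, 356]) cube([69, 835, 21]);
translate([644, 0, 356]) cube([69, 835, 21]);
translate([772, 0, 356]) cube([69, 835, 21]);
translate([900, 0, 356]) cube([69, 835, 21]);
translate([1028, 0, 356]) cube([69, 835, 21]);
translate([1156, 0, 356]) cube([69, 835, 21]);
translate([1284, 0, 356]) cube([69, 835, 21]);
translate([1412, 0, 356]) cube([69, 835, 21]);
translate([1540, 0, 356]) cube([69, 835, 21]);
translate([1668, 0, 356]) cube([69, 835, 21]);
translate([1796, 0, 356]) cube([69, 835, 21]);


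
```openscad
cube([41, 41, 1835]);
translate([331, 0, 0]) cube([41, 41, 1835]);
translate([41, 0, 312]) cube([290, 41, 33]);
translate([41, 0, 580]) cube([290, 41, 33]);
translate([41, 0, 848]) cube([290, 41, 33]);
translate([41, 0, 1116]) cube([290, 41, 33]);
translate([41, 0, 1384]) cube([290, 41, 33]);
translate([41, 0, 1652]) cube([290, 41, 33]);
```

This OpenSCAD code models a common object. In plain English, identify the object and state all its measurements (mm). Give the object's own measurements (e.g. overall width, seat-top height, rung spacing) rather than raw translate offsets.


A straight ladder. Two 41×41 mm vertical rails, 1835 mm tall, stand 372 mm apart (outside-to-outside) with their front faces coplanar on the −y side. 6 rungs, each 41 mm deep and 33 mm tall, span between the inner faces of the rails, front faces flush with the rails. The lowest rung's underside is at z = 312 mm and rungs are spaced 268 mm apart (underside to underside).


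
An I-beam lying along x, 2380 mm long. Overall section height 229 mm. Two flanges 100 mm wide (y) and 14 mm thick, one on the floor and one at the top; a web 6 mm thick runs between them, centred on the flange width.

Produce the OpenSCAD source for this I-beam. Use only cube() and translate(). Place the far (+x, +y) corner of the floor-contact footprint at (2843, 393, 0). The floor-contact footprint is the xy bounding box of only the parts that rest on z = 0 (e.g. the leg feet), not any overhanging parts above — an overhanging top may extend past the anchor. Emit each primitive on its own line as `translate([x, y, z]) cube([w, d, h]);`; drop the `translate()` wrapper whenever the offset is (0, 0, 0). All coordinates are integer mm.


translate([463, 293, 0]) cube([2380, 100, 14]);
translate([463, 340, 14]) cube([2380, 6, 201]);
translate([463, 293, 215]) cube([2380, 100, 14]);


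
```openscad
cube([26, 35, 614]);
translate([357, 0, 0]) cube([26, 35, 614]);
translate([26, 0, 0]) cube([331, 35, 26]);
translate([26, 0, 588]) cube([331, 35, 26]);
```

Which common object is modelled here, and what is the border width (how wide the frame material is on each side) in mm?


A picture frame. The border width is 26 mm.

Four thin pieces enclosing a rectangular opening — a picture frame. The two full-height stiles are 614 mm tall; the top rail sits at z = 588 and is 26 mm tall, so the border above the opening is 614 − 588 = 26 mm, matching the stile x-width.


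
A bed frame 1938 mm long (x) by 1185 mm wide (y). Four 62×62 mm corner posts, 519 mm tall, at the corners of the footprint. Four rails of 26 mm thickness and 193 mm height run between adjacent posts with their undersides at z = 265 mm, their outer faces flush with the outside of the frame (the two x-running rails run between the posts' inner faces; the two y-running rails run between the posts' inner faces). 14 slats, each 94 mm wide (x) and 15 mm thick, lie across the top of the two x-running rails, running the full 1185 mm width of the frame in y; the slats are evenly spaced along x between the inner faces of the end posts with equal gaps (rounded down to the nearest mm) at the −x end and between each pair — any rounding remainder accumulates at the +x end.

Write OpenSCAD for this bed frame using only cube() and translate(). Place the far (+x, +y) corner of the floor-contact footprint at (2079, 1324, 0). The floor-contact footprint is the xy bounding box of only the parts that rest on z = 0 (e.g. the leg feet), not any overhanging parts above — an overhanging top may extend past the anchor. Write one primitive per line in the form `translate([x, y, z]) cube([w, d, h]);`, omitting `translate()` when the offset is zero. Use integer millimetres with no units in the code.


translate([141, 139, 0]) cube([62, 62, 519]);
translate([141, 1262, 0]) cube([62, 62, 519]);
translate([2017, 139, 0]) cube([62, 62, 519]);
translate([2017, 1262, 0]) cube([62, 62, 519]);
translate([203, 139, 265]) cube([1814, 26, 193]);
translate([203, 1298, 265]) cube([1814, 26, 193]);
translate([141, 201, 265]) cube([26, 1061, 193]);
translate([2053, 201, 265]) cube([26, 1061, 193]);
translate([236, 139, 458]) cube([94, 1185, 15]);
translate([363, 139, 458]) cube([94, 1185, 15]);
translate([490, 139, 458]) cube([94, 1185, 15]);
translate([617, 139, 458]) cube([94, 1185, 15]);
translate([744, 139, 458]) cube([94, 1185, 15]);
translate([871, 139, 458]) cube([94, 1185, 15]);
translate([998, 139, 458]) cube([94, 1185, 15]);
translate([1125, 139, 458]) cube([94, 1185, 15]);
translate([1252, 139, 458]) cube([94, 1185, 15]);
translate([1379, 139, 458]) cube([94, 1185, 15]);
translate([1506, 139, 458]) cube([94, 1185, 15]);
translate([1633, 139, 458]) cube([94, 1185, 15]);
translate([1760, 139, 458]) cube([94, 1185, 15]);
translate([1887, 139, 458]) cube([94, 1185, 15]);


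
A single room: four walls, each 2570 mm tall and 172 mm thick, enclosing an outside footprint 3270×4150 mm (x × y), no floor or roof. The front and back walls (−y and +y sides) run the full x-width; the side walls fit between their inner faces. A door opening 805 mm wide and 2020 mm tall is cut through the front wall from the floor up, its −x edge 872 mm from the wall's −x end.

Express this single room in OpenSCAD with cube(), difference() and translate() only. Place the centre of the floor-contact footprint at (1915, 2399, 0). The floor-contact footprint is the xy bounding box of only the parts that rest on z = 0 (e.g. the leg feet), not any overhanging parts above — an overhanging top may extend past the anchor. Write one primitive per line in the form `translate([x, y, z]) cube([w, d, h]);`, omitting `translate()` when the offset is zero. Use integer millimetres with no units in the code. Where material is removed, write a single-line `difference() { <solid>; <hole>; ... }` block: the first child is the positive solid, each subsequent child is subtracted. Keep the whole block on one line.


difference() { translate([280, 324, 0]) cube([3270, 172, 2570]); translate([1152, 324, 0]) cube([805, 172, 2020]); }
translate([280, 4302, 0]) cube([3270, 172, 2570]);
translate([280, 496, 0]) cube([172, 3806, 2570]);
translate([3378, 496, 0]) cube([172, 3806, 2570]);


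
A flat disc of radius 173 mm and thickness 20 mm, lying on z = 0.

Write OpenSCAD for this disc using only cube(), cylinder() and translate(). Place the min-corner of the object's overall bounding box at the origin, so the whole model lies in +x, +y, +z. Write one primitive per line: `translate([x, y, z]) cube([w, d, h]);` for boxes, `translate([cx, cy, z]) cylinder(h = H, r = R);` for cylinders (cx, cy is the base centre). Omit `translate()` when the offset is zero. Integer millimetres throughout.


translate([173, 173, 0]) cylinder(h = 20, r = 173);


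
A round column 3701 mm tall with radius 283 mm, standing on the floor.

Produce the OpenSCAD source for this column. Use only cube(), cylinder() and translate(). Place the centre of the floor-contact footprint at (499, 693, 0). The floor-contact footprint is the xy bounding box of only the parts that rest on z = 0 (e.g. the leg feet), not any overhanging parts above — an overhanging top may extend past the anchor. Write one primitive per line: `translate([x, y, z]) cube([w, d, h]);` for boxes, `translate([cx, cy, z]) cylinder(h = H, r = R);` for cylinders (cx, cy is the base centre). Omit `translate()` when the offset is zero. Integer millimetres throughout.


translate([499, 693, 0]) cylinder(h = 3701, r = 283);


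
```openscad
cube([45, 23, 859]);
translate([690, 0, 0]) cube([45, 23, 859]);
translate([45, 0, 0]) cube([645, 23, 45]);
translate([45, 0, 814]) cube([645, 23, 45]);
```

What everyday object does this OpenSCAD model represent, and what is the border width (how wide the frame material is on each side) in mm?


A picture frame. The border width is 45 mm.

Four thin pieces enclosing a rectangular opening — a picture frame. The two full-height stiles are 859 mm tall; the top rail sits at z = 814 and is 45 mm tall, so the border above the opening is 859 − 814 = 45 mm, matching the stile x-width.


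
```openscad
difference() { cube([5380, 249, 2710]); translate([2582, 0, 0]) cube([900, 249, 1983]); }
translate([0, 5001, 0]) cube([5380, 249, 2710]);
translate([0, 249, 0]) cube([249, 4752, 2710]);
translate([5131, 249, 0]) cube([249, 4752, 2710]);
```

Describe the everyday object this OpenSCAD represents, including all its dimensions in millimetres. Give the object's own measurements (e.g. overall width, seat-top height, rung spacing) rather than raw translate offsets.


A single room: four walls, each 2710 mm tall and 249 mm thick, enclosing an outside footprint 5380×5250 mm (x × y), no floor or roof. The front and back walls (−y and +y sides) run the full x-width; the side walls fit between their inner faces. A door opening 900 mm wide and 1983 mm tall is cut through the front wall from the floor up, its −x edge 2582 mm from the wall's −x end.


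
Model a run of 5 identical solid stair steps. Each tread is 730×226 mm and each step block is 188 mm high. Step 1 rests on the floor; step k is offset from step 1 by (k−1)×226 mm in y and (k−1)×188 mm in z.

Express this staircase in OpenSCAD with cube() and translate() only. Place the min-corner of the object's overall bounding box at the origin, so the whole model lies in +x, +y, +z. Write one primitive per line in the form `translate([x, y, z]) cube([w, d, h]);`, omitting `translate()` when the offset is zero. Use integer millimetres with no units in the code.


cube([730, 226, 188]);
translate([0, 226, 188]) cube([730, 226, 188]);
translate([0, 452, 376]) cube([730, 226, 188]);
translate([0, 678, 564]) cube([730, 226, 188]);
translate([0, 904, 752]) cube([730, 226, 188]);


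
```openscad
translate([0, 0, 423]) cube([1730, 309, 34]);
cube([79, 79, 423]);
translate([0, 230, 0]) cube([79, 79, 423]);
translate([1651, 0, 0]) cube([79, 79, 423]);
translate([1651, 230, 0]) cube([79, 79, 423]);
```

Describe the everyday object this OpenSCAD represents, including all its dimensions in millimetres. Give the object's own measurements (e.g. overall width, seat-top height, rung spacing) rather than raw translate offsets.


A long wooden bench with a 1730 mm (x) × 309 mm (y) seat, 34 mm thick, its top surface 457 mm above the floor. Four 79 mm square legs at the seat corners, flush with the edges, run from z = 0 to the seat underside.


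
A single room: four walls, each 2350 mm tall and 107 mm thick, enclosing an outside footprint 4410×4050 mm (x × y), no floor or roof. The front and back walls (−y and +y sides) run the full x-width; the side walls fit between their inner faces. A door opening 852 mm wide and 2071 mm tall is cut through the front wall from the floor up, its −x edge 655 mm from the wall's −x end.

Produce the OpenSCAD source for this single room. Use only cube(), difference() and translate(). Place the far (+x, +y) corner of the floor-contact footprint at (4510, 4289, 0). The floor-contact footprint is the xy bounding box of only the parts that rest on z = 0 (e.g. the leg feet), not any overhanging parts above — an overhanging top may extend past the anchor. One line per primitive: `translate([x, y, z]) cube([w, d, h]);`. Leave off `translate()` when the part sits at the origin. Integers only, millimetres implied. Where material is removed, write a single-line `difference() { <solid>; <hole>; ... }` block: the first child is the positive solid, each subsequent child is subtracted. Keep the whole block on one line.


difference() { translate([100, 239, 0]) cube([4410, 107, 2350]); translate([755, 239, 0]) cube([852, 107, 2071]); }
translate([100, 4182, 0]) cube([4410, 107, 2350]);
translate([100, 346, 0]) cube([107, 3836, 2350]);
translate([4403, 346, 0]) cube([107, 3836, 2350]);


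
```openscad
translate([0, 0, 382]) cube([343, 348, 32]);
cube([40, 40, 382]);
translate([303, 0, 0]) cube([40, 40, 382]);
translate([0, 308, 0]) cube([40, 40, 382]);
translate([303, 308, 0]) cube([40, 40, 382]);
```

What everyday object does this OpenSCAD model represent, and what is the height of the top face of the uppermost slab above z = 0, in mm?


A stool. The seat height is 414 mm.

A 343×348×32 slab at z = 382 on four corner posts — a stool. The seat top is 382 + 32 = 414 mm.


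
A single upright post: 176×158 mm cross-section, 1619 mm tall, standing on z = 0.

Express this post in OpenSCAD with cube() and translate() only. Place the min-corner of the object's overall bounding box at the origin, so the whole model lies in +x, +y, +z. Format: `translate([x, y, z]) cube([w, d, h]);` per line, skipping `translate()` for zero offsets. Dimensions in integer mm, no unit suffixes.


cube([176, 158, 1619]);


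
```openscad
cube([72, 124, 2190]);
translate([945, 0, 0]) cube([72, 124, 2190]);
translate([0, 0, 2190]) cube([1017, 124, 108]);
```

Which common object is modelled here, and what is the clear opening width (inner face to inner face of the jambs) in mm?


A door frame. The clear opening width is 873 mm.

Two 2190 mm tall posts with a header on top — a door frame. The left jamb is 72 mm wide at x = 0; the right jamb starts at x = 945. The clear opening is 945 − 72 = 873 mm.


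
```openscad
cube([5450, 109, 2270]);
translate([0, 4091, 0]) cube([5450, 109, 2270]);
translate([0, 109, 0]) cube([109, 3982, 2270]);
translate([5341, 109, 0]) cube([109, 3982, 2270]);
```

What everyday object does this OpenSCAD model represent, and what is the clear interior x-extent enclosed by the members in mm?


A house (or room) frame. The interior width is 5232 mm.

Four 2270 mm walls enclosing a rectangle with no floor or roof — a room or house frame. Outside width is 5450 mm and wall thickness is 109 mm, so the interior width is 5450 − 2 × 109 = 5232 mm.


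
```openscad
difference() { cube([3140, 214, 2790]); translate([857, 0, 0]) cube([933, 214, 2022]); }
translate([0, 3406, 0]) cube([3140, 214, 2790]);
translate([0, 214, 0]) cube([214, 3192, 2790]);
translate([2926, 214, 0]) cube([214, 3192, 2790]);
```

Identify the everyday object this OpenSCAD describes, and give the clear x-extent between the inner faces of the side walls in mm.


A single room. The interior width is 2712 mm.

Four walls enclosing a rectangle with a door in the front wall — a room. Outside width 3140 minus two 214 mm walls gives 2712 mm.


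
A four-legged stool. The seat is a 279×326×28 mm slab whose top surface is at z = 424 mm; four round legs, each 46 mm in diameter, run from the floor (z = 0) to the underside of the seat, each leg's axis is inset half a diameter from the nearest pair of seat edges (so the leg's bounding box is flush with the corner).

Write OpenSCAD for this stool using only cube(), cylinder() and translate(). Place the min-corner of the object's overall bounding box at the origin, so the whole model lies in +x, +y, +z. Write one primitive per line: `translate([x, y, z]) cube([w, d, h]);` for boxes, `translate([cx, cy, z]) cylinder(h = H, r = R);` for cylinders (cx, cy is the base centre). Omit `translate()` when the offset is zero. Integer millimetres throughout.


translate([0, 0, 396]) cube([279, 326, 28]);
translate([23, 23, 0]) cylinder(h = 396, r = 23);
translate([256, 23, 0]) cylinder(h = 396, r = 23);
translate([23, 303, 0]) cylinder(h = 396, r = 23);
translate([256, 303, 0]) cylinder(h = 396, r = 23);


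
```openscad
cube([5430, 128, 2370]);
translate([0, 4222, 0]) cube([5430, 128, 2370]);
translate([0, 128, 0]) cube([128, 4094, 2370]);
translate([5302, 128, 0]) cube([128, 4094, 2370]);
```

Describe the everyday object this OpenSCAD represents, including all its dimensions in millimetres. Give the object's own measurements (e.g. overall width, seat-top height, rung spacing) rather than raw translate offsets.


The wall frame of a small rectangular building: four walls, each 2370 mm tall and 128 mm thick, enclosing a footprint 5430 mm (x) by 4350 mm (y) outside-to-outside, with no floor or roof. The front and back walls (the −y and +y sides) span the full width; the two side walls fit between them.


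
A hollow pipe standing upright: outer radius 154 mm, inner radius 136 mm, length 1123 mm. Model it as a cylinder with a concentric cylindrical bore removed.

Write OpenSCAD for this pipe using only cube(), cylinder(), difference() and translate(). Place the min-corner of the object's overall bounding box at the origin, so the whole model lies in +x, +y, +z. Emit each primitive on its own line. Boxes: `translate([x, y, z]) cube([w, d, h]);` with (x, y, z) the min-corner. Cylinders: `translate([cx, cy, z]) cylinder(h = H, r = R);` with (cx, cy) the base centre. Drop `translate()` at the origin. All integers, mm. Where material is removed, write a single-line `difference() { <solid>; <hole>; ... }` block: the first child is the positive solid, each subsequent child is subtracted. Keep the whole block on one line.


difference() { translate([154, 154, 0]) cylinder(h = 1123, r = 154); translate([154, 154, 0]) cylinder(h = 1123, r = 136); }


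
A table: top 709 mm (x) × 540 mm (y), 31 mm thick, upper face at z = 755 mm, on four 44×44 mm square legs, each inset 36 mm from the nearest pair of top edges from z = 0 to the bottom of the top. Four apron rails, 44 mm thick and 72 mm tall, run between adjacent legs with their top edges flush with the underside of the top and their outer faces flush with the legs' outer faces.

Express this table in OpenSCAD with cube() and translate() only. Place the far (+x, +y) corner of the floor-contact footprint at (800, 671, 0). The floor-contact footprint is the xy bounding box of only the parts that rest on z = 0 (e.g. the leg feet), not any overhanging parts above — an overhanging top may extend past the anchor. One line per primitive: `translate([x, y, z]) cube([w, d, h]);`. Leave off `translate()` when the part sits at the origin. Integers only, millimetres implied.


// leg_h = 755 - 31 = 724
// apron z = 724 - 72 = 652
translate([127, 167, 724]) cube([709, 540, 31]);
translate([163, 203, 0]) cube([44, 44, 724]);
translate([756, 203, 0]) cube([44, 44, 724]);
translate([163, 627, 0]) cube([44, 44, 724]);
translate([756, 627, 0]) cube([44, 44, 724]);
translate([207, 203, 652]) cube([549, 44, 72]);
translate([207, 627, 652]) cube([549, 44, 72]);
translate([163, 247, 652]) cube([44, 380, 72]);
translate([756, 247, 652]) cube([44, 380, 72]);


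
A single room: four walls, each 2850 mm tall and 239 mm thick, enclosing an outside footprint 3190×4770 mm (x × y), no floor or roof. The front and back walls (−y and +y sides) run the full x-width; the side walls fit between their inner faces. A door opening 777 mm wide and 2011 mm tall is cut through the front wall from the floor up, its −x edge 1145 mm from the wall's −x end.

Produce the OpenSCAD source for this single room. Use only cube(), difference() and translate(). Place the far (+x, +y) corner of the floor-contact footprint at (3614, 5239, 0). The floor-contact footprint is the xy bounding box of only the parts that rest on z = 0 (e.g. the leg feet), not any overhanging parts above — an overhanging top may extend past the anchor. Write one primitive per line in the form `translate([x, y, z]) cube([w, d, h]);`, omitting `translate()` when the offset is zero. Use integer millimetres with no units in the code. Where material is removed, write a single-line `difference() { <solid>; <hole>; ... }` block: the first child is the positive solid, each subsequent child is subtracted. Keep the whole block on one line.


difference() { translate([424, 469, 0]) cube([3190, 239, 2850]); translate([1569, 469, 0]) cube([777, 239, 2011]); }
translate([424, 5000, 0]) cube([3190, 239, 2850]);
translate([424, 708, 0]) cube([239, 4292, 2850]);
translate([3375, 708, 0]) cube([239, 4292, 2850]);


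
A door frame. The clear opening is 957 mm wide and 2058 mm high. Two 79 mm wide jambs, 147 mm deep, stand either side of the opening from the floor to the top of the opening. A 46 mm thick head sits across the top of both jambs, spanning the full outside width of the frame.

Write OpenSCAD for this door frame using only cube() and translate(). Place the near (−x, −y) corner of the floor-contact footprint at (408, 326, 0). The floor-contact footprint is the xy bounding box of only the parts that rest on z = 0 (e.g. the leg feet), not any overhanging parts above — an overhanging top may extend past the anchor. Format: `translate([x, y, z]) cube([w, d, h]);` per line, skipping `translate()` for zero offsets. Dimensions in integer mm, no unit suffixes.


translate([408, 326, 0]) cube([79, 147, 2058]);
translate([1444, 326, 0]) cube([79, 147, 2058]);
translate([408, 326, 2058]) cube([1115, 147, 46]);


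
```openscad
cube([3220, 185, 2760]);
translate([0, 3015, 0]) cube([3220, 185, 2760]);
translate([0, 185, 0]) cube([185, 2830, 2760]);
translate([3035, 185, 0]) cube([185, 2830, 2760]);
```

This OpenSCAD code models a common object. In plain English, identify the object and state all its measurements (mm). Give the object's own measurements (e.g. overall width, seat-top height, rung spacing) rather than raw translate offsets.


The wall frame of a small rectangular building: four walls, each 2760 mm tall and 185 mm thick, enclosing a footprint 3220 mm (x) by 3200 mm (y) outside-to-outside, with no floor or roof. The front and back walls (the −y and +y sides) span the full width; the two side walls fit between them.


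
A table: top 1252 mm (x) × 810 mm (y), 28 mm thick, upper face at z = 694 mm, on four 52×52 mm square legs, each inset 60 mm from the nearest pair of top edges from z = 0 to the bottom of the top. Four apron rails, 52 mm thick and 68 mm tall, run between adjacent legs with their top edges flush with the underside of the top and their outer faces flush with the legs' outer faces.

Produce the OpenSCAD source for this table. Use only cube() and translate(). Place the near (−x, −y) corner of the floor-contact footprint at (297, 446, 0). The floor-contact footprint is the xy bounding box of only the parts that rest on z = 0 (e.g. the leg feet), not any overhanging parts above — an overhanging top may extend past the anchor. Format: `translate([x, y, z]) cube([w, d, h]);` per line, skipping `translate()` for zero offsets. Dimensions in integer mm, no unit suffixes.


// leg_h = 694 - 28 = 666
// apron z = 666 - 68 = 598
translate([237, 386, 666]) cube([1252, 810, 28]);
translate([297, 446, 0]) cube([52, 52, 666]);
translate([1377, 446, 0]) cube([52, 52, 666]);
translate([297, 1084, 0]) cube([52, 52, 666]);
translate([1377, 1084, 0]) cube([52, 52, 666]);
translate([349, 446, 598]) cube([1028, 52, 68]);
translate([349, 1084, 598]) cube([1028, 52, 68]);
translate([297, 498, 598]) cube([52, 586, 68]);
translate([1377, 498, 598]) cube([52, 586, 68]);


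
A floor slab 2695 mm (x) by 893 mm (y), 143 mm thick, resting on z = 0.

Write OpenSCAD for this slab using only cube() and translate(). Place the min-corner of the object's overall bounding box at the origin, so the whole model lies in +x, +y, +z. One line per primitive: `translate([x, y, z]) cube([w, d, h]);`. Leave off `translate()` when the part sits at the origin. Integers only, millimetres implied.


cube([2695, 893, 143]);


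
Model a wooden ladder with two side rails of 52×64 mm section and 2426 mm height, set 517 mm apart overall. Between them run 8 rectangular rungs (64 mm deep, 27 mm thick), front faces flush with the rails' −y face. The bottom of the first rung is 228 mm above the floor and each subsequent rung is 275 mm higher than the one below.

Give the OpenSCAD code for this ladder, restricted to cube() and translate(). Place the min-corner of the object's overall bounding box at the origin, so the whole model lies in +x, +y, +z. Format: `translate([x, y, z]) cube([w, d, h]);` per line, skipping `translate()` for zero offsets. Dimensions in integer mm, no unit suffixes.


cube([52, 64, 2426]);
translate([465, 0, 0]) cube([52, 64, 2426]);
translate([52, 0, 228]) cube([413, 64, 27]);
translate([52, 0, 503]) cube([413, 64, 27]);
translate([52, 0, 778]) cube([413, 64, 27]);
translate([52, 0, 1053]) cube([413, 64, 27]);
translate([52, 0, 1328]) cube([413, 64, 27]);
translate([52, 0, 1603]) cube([413, 64, 27]);
translate([52, 0, 1878]) cube([413, 64, 27]);
translate([52, 0, 2153]) cube([413, 64, 27]);


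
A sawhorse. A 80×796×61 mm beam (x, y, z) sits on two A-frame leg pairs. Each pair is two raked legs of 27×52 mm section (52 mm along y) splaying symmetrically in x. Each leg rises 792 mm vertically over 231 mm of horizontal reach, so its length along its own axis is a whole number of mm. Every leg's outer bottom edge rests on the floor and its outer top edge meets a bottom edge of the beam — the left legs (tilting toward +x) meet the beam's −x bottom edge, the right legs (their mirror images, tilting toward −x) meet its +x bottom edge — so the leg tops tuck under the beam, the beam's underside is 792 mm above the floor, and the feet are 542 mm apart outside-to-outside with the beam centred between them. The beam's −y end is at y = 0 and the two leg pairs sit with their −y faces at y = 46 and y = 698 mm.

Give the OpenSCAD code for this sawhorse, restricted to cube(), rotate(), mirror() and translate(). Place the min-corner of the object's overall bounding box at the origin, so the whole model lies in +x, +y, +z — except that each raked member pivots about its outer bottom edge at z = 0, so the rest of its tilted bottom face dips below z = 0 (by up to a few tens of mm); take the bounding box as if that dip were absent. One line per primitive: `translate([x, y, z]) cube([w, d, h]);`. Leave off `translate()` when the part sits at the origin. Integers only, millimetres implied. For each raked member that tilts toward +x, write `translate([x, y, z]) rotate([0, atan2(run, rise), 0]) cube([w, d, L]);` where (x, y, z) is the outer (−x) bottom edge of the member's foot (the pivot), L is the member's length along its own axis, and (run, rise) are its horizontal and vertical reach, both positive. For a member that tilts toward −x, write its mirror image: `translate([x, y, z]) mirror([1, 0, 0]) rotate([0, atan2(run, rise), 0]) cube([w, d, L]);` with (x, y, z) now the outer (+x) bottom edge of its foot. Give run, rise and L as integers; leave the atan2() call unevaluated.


translate([231, 0, 792]) cube([80, 796, 61]);
translate([0, 46, 0]) rotate([0, atan2(231, 792), 0]) cube([27, 52, 825]);
translate([542, 46, 0]) mirror([1, 0, 0]) rotate([0, atan2(231, 792), 0]) cube([27, 52, 825]);
translate([0, 698, 0]) rotate([0, atan2(231, 792), 0]) cube([27, 52, 825]);
translate([542, 698, 0]) mirror([1, 0, 0]) rotate([0, atan2(231, 792), 0]) cube([27, 52, 825]);


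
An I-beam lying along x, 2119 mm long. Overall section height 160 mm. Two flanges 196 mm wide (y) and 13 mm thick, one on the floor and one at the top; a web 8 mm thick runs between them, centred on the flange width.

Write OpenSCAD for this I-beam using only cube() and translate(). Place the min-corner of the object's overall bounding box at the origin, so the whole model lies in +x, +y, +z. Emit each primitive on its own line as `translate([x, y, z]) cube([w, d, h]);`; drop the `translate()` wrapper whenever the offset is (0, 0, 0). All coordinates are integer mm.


cube([2119, 196, 13]);
translate([0, 94, 13]) cube([2119, 8, 134]);
translate([0, 0, 147]) cube([2119, 196, 13]);


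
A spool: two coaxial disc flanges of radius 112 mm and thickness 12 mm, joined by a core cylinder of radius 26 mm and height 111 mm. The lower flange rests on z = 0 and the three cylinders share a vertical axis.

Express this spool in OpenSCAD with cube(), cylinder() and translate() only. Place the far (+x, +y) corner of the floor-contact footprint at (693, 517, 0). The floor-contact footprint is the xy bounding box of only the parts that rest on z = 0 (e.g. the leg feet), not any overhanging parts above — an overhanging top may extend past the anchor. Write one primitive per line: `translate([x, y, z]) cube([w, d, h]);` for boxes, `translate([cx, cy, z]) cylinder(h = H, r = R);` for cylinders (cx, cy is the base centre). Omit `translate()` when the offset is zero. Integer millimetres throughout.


translate([581, 405, 0]) cylinder(h = 12, r = 112);
translate([581, 405, 12]) cylinder(h = 111, r = 26);
translate([581, 405, 123]) cylinder(h = 12, r = 112);


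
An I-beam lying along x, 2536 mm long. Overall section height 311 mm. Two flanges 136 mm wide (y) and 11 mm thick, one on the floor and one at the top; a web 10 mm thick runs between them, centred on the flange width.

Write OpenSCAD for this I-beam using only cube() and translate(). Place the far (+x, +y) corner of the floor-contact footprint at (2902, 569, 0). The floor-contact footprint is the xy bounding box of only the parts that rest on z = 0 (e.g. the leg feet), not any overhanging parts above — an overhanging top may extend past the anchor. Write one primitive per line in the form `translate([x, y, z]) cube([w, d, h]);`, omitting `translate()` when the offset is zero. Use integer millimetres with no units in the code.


translate([366, 433, 0]) cube([2536, 136, 11]);
translate([366, 496, 11]) cube([2536, 10, 289]);
translate([366, 433, 300]) cube([2536, 136, 11]);


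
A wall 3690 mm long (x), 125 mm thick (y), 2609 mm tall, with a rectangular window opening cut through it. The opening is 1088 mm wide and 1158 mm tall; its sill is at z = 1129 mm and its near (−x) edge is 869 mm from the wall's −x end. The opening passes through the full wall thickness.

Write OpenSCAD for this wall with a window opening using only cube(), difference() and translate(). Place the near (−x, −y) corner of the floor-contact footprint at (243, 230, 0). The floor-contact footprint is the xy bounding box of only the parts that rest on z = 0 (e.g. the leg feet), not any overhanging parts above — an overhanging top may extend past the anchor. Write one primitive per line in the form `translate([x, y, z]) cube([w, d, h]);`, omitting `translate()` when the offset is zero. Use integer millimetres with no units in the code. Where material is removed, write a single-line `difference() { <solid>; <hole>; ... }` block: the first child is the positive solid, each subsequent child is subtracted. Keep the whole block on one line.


difference() { translate([243, 230, 0]) cube([3690, 125, 2609]); translate([1112, 230, 1129]) cube([1088, 125, 1158]); }


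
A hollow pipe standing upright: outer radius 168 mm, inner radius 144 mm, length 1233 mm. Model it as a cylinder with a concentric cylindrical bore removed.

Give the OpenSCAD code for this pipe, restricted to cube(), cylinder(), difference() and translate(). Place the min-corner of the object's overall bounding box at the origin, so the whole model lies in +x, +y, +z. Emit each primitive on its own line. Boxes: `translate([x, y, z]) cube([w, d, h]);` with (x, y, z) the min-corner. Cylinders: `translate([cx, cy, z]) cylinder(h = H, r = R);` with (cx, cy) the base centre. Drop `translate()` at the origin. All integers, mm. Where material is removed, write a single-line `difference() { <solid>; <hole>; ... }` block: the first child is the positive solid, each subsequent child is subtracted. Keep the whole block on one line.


difference() { translate([168, 168, 0]) cylinder(h = 1233, r = 168); translate([168, 168, 0]) cylinder(h = 1233, r = 144); }


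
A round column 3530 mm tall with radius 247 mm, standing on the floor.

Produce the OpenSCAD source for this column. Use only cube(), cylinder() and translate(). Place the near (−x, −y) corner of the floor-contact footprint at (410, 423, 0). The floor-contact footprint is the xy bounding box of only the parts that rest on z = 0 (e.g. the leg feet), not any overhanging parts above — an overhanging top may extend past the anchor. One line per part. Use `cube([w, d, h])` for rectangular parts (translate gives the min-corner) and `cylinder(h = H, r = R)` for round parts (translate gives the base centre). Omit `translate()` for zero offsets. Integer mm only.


translate([657, 670, 0]) cylinder(h = 3530, r = 247);


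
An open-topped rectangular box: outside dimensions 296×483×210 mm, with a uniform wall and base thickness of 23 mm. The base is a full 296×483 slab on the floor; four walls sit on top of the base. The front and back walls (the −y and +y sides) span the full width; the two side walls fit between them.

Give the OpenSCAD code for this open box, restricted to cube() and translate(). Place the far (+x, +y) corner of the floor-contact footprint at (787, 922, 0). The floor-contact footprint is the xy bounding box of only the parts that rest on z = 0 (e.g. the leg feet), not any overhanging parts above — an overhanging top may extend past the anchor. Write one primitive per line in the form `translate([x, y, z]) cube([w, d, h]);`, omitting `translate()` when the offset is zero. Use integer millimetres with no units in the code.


translate([491, 439, 0]) cube([296, 483, 23]);
translate([491, 439, 23]) cube([296, 23, 187]);
translate([491, 899, 23]) cube([296, 23, 187]);
translate([491, 462, 23]) cube([23, 437, 187]);
translate([764, 462, 23]) cube([23, 437, 187]);


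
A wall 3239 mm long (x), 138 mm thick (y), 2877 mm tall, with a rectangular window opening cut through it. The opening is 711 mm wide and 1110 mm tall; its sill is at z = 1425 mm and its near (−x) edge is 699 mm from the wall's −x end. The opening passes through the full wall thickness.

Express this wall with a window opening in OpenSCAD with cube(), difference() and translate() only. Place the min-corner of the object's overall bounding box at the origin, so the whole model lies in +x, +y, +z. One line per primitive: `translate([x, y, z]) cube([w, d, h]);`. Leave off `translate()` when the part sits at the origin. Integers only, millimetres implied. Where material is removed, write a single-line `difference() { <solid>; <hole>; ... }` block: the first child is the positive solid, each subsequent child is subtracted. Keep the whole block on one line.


difference() { cube([3239, 138, 2877]); translate([699, 0, 1425]) cube([711, 138, 1110]); }
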